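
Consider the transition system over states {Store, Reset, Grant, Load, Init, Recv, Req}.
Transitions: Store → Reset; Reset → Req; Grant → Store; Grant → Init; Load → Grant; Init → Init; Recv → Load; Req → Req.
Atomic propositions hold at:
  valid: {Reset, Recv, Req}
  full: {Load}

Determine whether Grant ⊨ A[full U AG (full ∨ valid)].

Sat(full ∨ valid) = {Reset, Load, Recv, Req}
AG (full ∨ valid): greatest fixpoint, start Z0 = {Reset, Load, Recv, Req}, keep only states in Sat with every successor in Z. Z1 = {Reset, Recv, Req}; Z2 = {Reset, Req}; fixed.
Sat(AG (full ∨ valid)) = {Reset, Req}
A[full U AG (full ∨ valid)]: least fixpoint, start Z0 = Sat(AG (full ∨ valid)) = {Reset, Req}, add states in Sat(full) with every successor in Z. Already a fixed point.
Sat(A[full U AG (full ∨ valid)]) = {Reset, Req}
Grant ∉ Sat(A[full U AG (full ∨ valid)]) = {Reset, Req}, so the formula does not hold at Grant.

No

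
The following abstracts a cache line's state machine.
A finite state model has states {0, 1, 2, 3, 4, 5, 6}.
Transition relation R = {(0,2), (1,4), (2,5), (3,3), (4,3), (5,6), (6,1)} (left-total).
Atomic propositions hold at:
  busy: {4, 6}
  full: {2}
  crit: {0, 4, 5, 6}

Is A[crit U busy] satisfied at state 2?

No

A[crit U busy]: least fixpoint, start Z0 = Sat(busy) = {4, 6}, add states in Sat(crit) with every successor in Z. Z1 = {4, 5, 6}; fixed.
Sat(A[crit U busy]) = {4, 5, 6}
2 ∉ Sat(A[crit U busy]) = {4, 5, 6}, so the formula does not hold at 2.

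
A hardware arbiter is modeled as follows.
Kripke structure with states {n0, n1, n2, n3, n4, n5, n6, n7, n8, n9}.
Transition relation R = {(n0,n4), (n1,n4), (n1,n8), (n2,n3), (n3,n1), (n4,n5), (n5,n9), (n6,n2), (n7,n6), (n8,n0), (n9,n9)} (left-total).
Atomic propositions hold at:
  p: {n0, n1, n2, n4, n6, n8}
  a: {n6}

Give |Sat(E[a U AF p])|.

8

AF p: least fixpoint, start Z0 = {n0, n1, n2, n4, n6, n8}, add states with every successor in Z. Z1 = {n0, n1, n2, n3, n4, n6, n7, n8}; fixed.
Sat(AF p) = {n0, n1, n2, n3, n4, n6, n7, n8}
E[a U AF p]: least fixpoint, start Z0 = Sat(AF p) = {n0, n1, n2, n3, n4, n6, n7, n8}, add states in Sat(a) with some successor in Z. Already a fixed point.
Sat(E[a U AF p]) = {n0, n1, n2, n3, n4, n6, n7, n8}
|Sat(E[a U AF p])| = |{n0, n1, n2, n3, n4, n6, n7, n8}| = 8.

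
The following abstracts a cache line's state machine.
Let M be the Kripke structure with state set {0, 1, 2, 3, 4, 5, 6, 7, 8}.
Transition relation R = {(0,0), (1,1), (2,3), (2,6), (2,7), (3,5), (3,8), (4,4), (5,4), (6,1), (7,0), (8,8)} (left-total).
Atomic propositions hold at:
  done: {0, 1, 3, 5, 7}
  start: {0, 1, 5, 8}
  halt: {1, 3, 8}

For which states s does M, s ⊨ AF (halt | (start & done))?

Sat(start & done) = {0, 1, 5}
Sat(halt | (start & done)) = {0, 1, 3, 5, 8}
AF (halt | (start & done)): least fixpoint, start Z0 = {0, 1, 3, 5, 8}, add states with every successor in Z. Z1 = {0, 1, 3, 5, 6, 7, 8}; Z2 = {0, 1, 2, 3, 5, 6, 7, 8}; fixed.
Sat(AF (halt | (start & done))) = {0, 1, 2, 3, 5, 6, 7, 8}

{0, 1, 2, 3, 5, 6, 7, 8}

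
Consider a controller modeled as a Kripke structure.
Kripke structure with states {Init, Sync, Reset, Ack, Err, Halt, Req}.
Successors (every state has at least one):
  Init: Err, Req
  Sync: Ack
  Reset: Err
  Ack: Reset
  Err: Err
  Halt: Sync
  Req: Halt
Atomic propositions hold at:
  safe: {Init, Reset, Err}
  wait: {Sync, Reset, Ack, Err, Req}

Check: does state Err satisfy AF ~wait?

No

Sat(~wait) = {Init, Halt}
AF ~wait: least fixpoint, start Z0 = {Init, Halt}, add states with every successor in Z. Z1 = {Init, Halt, Req}; fixed.
Sat(AF ~wait) = {Init, Halt, Req}
Err ∉ Sat(AF ~wait) = {Init, Halt, Req}, so the formula does not hold at Err.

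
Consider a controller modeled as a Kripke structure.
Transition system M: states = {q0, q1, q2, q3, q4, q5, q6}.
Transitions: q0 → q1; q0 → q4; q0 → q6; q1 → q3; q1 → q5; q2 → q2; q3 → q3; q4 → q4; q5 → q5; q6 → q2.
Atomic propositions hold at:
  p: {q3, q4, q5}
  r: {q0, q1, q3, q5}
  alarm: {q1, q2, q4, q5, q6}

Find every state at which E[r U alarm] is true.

{q0, q1, q2, q4, q5, q6}

E[r U alarm]: least fixpoint, start Z0 = Sat(alarm) = {q1, q2, q4, q5, q6}, add states in Sat(r) with some successor in Z. Z1 = {q0, q1, q2, q4, q5, q6}; fixed.
Sat(E[r U alarm]) = {q0, q1, q2, q4, q5, q6}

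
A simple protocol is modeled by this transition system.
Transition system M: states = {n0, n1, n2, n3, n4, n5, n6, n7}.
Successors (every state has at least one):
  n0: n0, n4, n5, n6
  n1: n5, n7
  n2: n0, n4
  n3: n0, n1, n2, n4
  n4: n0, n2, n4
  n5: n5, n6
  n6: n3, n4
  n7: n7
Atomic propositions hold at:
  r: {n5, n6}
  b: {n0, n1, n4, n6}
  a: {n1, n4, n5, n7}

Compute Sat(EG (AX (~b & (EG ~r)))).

Sat(~b) = {n2, n3, n5, n7}
Sat(~r) = {n0, n1, n2, n3, n4, n7}
EG ~r: greatest fixpoint, start Z0 = {n0, n1, n2, n3, n4, n7}, keep only states in Sat with some successor in Z. Already a fixed point.
Sat(EG ~r) = {n0, n1, n2, n3, n4, n7}
Sat(~b & (EG ~r)) = {n2, n3, n7}
Sat(AX (~b & (EG ~r))) = {s : every successor in {n2, n3, n7}} = {n7}
EG (AX (~b & (EG ~r))): greatest fixpoint, start Z0 = {n7}, keep only states in Sat with some successor in Z. Already a fixed point.
Sat(EG (AX (~b & (EG ~r)))) = {n7}

{n7}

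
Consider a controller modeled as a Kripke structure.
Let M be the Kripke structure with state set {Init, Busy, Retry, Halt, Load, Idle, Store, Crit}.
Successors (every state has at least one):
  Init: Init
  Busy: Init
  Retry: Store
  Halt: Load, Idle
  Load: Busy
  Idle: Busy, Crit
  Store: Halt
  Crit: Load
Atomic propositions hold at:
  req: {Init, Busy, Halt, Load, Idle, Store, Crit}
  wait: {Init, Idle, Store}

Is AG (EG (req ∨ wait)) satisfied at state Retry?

Sat(req ∨ wait) = {Init, Busy, Halt, Load, Idle, Store, Crit}
EG (req ∨ wait): greatest fixpoint, start Z0 = {Init, Busy, Halt, Load, Idle, Store, Crit}, keep only states in Sat with some successor in Z. Already a fixed point.
Sat(EG (req ∨ wait)) = {Init, Busy, Halt, Load, Idle, Store, Crit}
AG (EG (req ∨ wait)): greatest fixpoint, start Z0 = {Init, Busy, Halt, Load, Idle, Store, Crit}, keep only states in Sat with every successor in Z. Already a fixed point.
Sat(AG (EG (req ∨ wait))) = {Init, Busy, Halt, Load, Idle, Store, Crit}
Retry ∉ Sat(AG (EG (req ∨ wait))) = {Init, Busy, Halt, Load, Idle, Store, Crit}, so the formula does not hold at Retry.

No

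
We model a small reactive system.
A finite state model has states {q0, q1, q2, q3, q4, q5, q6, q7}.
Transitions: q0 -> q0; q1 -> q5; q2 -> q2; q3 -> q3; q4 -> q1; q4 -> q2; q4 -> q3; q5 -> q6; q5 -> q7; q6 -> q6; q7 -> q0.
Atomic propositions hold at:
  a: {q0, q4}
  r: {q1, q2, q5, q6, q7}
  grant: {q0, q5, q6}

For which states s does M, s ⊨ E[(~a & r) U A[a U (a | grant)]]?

{q0, q1, q4, q5, q6, q7}

Sat(~a) = {q1, q2, q3, q5, q6, q7}
Sat(~a & r) = {q1, q2, q5, q6, q7}
Sat(a | grant) = {q0, q4, q5, q6}
A[a U (a | grant)]: least fixpoint, start Z0 = Sat((a | grant)) = {q0, q4, q5, q6}, add states in Sat(a) with every successor in Z. Already a fixed point.
Sat(A[a U (a | grant)]) = {q0, q4, q5, q6}
E[(~a & r) U A[a U (a | grant)]]: least fixpoint, start Z0 = Sat(A[a U (a | grant)]) = {q0, q4, q5, q6}, add states in Sat(~a & r) with some successor in Z. Z1 = {q0, q1, q4, q5, q6, q7}; fixed.
Sat(E[(~a & r) U A[a U (a | grant)]]) = {q0, q1, q4, q5, q6, q7}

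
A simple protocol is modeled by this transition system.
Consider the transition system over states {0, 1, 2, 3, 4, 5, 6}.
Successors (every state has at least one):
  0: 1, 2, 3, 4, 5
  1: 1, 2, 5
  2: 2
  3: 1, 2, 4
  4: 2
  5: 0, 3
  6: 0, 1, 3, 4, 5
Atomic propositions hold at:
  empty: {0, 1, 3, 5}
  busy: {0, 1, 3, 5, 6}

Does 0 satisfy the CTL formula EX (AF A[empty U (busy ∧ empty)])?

Sat(busy ∧ empty) = {0, 1, 3, 5}
A[empty U (busy ∧ empty)]: least fixpoint, start Z0 = Sat((busy ∧ empty)) = {0, 1, 3, 5}, add states in Sat(empty) with every successor in Z. Already a fixed point.
Sat(A[empty U (busy ∧ empty)]) = {0, 1, 3, 5}
AF A[empty U (busy ∧ empty)]: least fixpoint, start Z0 = {0, 1, 3, 5}, add states with every successor in Z. Already a fixed point.
Sat(AF A[empty U (busy ∧ empty)]) = {0, 1, 3, 5}
Sat(EX (AF A[empty U (busy ∧ empty)])) = {s : some successor in {0, 1, 3, 5}} = {0, 1, 3, 5, 6}
0 ∈ Sat(EX (AF A[empty U (busy ∧ empty)])) = {0, 1, 3, 5, 6}, so the formula holds at 0.

Yes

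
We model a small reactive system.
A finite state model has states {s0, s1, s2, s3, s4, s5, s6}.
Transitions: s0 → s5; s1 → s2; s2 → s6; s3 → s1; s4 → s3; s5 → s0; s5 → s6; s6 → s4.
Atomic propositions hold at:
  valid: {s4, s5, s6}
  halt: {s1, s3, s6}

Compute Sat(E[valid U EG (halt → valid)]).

Sat(halt → valid) = {s0, s2, s4, s5, s6}
EG (halt → valid): greatest fixpoint, start Z0 = {s0, s2, s4, s5, s6}, keep only states in Sat with some successor in Z. Z1 = {s0, s2, s5, s6}; Z2 = {s0, s2, s5}; Z3 = {s0, s5}; fixed.
Sat(EG (halt → valid)) = {s0, s5}
E[valid U EG (halt → valid)]: least fixpoint, start Z0 = Sat(EG (halt → valid)) = {s0, s5}, add states in Sat(valid) with some successor in Z. Already a fixed point.
Sat(E[valid U EG (halt → valid)]) = {s0, s5}

{s0, s5}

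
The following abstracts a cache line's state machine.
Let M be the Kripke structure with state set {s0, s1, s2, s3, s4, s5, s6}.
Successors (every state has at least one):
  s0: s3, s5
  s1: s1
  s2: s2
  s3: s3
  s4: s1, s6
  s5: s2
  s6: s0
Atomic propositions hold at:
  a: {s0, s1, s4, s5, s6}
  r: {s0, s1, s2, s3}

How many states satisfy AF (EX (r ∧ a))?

3

Sat(r ∧ a) = {s0, s1}
Sat(EX (r ∧ a)) = {s : some successor in {s0, s1}} = {s1, s4, s6}
AF (EX (r ∧ a)): least fixpoint, start Z0 = {s1, s4, s6}, add states with every successor in Z. Already a fixed point.
Sat(AF (EX (r ∧ a))) = {s1, s4, s6}
|Sat(AF (EX (r ∧ a)))| = |{s1, s4, s6}| = 3.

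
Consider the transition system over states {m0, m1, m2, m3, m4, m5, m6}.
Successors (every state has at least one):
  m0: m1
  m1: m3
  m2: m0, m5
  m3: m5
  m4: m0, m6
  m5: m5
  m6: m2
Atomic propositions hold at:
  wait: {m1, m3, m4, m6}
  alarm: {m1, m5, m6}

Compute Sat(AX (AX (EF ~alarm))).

{m0, m4}

Sat(~alarm) = {m0, m2, m3, m4}
EF ~alarm: least fixpoint, start Z0 = {m0, m2, m3, m4}, add states with some successor in Z. Z1 = {m0, m1, m2, m3, m4, m6}; fixed.
Sat(EF ~alarm) = {m0, m1, m2, m3, m4, m6}
Sat(AX (EF ~alarm)) = {s : every successor in {m0, m1, m2, m3, m4, m6}} = {m0, m1, m4, m6}
Sat(AX (AX (EF ~alarm))) = {s : every successor in {m0, m1, m4, m6}} = {m0, m4}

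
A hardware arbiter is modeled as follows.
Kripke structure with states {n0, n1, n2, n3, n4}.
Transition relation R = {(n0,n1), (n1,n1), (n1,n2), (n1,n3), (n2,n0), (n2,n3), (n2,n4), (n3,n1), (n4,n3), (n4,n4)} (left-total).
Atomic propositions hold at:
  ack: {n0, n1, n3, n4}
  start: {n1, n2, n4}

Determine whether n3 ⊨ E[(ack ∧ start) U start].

No

Sat(ack ∧ start) = {n1, n4}
E[(ack ∧ start) U start]: least fixpoint, start Z0 = Sat(start) = {n1, n2, n4}, add states in Sat(ack ∧ start) with some successor in Z. Already a fixed point.
Sat(E[(ack ∧ start) U start]) = {n1, n2, n4}
n3 ∉ Sat(E[(ack ∧ start) U start]) = {n1, n2, n4}, so the formula does not hold at n3.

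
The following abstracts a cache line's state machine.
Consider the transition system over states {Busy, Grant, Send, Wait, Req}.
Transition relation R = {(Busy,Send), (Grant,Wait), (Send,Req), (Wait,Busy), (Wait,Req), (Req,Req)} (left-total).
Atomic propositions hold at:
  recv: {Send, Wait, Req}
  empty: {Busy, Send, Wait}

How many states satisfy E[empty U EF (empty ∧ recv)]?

4

Sat(empty ∧ recv) = {Send, Wait}
EF (empty ∧ recv): least fixpoint, start Z0 = {Send, Wait}, add states with some successor in Z. Z1 = {Busy, Grant, Send, Wait}; fixed.
Sat(EF (empty ∧ recv)) = {Busy, Grant, Send, Wait}
E[empty U EF (empty ∧ recv)]: least fixpoint, start Z0 = Sat(EF (empty ∧ recv)) = {Busy, Grant, Send, Wait}, add states in Sat(empty) with some successor in Z. Already a fixed point.
Sat(E[empty U EF (empty ∧ recv)]) = {Busy, Grant, Send, Wait}
|Sat(E[empty U EF (empty ∧ recv)])| = |{Busy, Grant, Send, Wait}| = 4.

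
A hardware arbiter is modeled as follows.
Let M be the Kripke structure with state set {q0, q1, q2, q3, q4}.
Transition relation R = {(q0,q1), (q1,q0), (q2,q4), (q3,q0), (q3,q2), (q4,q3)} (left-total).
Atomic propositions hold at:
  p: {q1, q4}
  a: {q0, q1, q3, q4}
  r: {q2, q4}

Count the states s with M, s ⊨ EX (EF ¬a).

Sat(¬a) = {q2}
EF ¬a: least fixpoint, start Z0 = {q2}, add states with some successor in Z. Z1 = {q2, q3}; Z2 = {q2, q3, q4}; fixed.
Sat(EF ¬a) = {q2, q3, q4}
Sat(EX (EF ¬a)) = {s : some successor in {q2, q3, q4}} = {q2, q3, q4}
|Sat(EX (EF ¬a))| = |{q2, q3, q4}| = 3.

3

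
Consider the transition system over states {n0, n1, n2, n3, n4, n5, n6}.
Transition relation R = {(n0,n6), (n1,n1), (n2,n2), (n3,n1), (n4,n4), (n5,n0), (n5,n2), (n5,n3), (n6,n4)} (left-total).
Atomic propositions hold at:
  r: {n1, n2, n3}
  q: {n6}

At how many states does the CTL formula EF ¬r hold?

Sat(¬r) = {n0, n4, n5, n6}
EF ¬r: least fixpoint, start Z0 = {n0, n4, n5, n6}, add states with some successor in Z. Already a fixed point.
Sat(EF ¬r) = {n0, n4, n5, n6}
|Sat(EF ¬r)| = |{n0, n4, n5, n6}| = 4.

4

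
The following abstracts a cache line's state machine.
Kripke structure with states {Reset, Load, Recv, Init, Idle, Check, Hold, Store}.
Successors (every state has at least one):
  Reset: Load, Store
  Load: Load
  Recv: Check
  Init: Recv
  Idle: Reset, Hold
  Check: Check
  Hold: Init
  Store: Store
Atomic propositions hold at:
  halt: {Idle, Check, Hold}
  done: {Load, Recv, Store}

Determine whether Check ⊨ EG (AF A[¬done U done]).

No

Sat(¬done) = {Reset, Init, Idle, Check, Hold}
A[¬done U done]: least fixpoint, start Z0 = Sat(done) = {Load, Recv, Store}, add states in Sat(¬done) with every successor in Z. Z1 = {Reset, Load, Recv, Init, Store}; Z2 = {Reset, Load, Recv, Init, Hold, Store}; Z3 = {Reset, Load, Recv, Init, Idle, Hold, Store}; fixed.
Sat(A[¬done U done]) = {Reset, Load, Recv, Init, Idle, Hold, Store}
AF A[¬done U done]: least fixpoint, start Z0 = {Reset, Load, Recv, Init, Idle, Hold, Store}, add states with every successor in Z. Already a fixed point.
Sat(AF A[¬done U done]) = {Reset, Load, Recv, Init, Idle, Hold, Store}
EG (AF A[¬done U done]): greatest fixpoint, start Z0 = {Reset, Load, Recv, Init, Idle, Hold, Store}, keep only states in Sat with some successor in Z. Z1 = {Reset, Load, Init, Idle, Hold, Store}; Z2 = {Reset, Load, Idle, Hold, Store}; Z3 = {Reset, Load, Idle, Store}; fixed.
Sat(EG (AF A[¬done U done])) = {Reset, Load, Idle, Store}
Check ∉ Sat(EG (AF A[¬done U done])) = {Reset, Load, Idle, Store}, so the formula does not hold at Check.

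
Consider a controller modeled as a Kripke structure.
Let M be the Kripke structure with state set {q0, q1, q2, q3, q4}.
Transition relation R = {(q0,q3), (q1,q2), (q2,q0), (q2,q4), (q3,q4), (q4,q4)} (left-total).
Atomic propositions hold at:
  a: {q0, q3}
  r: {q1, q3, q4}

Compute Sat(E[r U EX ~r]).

Sat(~r) = {q0, q2}
Sat(EX ~r) = {s : some successor in {q0, q2}} = {q1, q2}
E[r U EX ~r]: least fixpoint, start Z0 = Sat(EX ~r) = {q1, q2}, add states in Sat(r) with some successor in Z. Already a fixed point.
Sat(E[r U EX ~r]) = {q1, q2}

{q1, q2}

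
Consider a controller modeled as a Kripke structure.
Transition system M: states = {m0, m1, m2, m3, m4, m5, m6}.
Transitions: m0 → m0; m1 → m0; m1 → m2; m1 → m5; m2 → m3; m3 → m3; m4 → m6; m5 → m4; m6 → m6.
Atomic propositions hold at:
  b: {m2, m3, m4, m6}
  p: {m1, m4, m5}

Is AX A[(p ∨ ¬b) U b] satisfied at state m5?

Yes

Sat(¬b) = {m0, m1, m5}
Sat(p ∨ ¬b) = {m0, m1, m4, m5}
A[(p ∨ ¬b) U b]: least fixpoint, start Z0 = Sat(b) = {m2, m3, m4, m6}, add states in Sat(p ∨ ¬b) with every successor in Z. Z1 = {m2, m3, m4, m5, m6}; fixed.
Sat(A[(p ∨ ¬b) U b]) = {m2, m3, m4, m5, m6}
Sat(AX A[(p ∨ ¬b) U b]) = {s : every successor in {m2, m3, m4, m5, m6}} = {m2, m3, m4, m5, m6}
m5 ∈ Sat(AX A[(p ∨ ¬b) U b]) = {m2, m3, m4, m5, m6}, so the formula holds at m5.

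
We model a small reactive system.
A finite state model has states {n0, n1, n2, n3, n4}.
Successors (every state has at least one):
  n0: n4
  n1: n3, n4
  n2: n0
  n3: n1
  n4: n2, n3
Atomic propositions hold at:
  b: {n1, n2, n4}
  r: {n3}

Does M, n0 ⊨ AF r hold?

No

AF r: least fixpoint, start Z0 = {n3}, add states with every successor in Z. Already a fixed point.
Sat(AF r) = {n3}
n0 ∉ Sat(AF r) = {n3}, so the formula does not hold at n0.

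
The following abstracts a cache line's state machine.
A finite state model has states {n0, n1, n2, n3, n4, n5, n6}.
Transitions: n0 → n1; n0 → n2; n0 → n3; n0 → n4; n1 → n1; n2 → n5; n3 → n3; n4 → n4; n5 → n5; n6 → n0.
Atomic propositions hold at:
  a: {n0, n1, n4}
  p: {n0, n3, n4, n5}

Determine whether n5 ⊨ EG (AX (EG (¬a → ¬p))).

No

Sat(¬a) = {n2, n3, n5, n6}
Sat(¬p) = {n1, n2, n6}
Sat(¬a → ¬p) = {n0, n1, n2, n4, n6}
EG (¬a → ¬p): greatest fixpoint, start Z0 = {n0, n1, n2, n4, n6}, keep only states in Sat with some successor in Z. Z1 = {n0, n1, n4, n6}; fixed.
Sat(EG (¬a → ¬p)) = {n0, n1, n4, n6}
Sat(AX (EG (¬a → ¬p))) = {s : every successor in {n0, n1, n4, n6}} = {n1, n4, n6}
EG (AX (EG (¬a → ¬p))): greatest fixpoint, start Z0 = {n1, n4, n6}, keep only states in Sat with some successor in Z. Z1 = {n1, n4}; fixed.
Sat(EG (AX (EG (¬a → ¬p)))) = {n1, n4}
n5 ∉ Sat(EG (AX (EG (¬a → ¬p)))) = {n1, n4}, so the formula does not hold at n5.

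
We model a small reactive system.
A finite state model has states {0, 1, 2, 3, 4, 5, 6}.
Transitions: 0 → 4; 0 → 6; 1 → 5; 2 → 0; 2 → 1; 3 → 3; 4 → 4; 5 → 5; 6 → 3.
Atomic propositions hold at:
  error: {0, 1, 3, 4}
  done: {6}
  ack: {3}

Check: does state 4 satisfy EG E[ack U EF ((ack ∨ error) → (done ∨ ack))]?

No

Sat(ack ∨ error) = {0, 1, 3, 4}
Sat(done ∨ ack) = {3, 6}
Sat((ack ∨ error) → (done ∨ ack)) = {2, 3, 5, 6}
EF ((ack ∨ error) → (done ∨ ack)): least fixpoint, start Z0 = {2, 3, 5, 6}, add states with some successor in Z. Z1 = {0, 1, 2, 3, 5, 6}; fixed.
Sat(EF ((ack ∨ error) → (done ∨ ack))) = {0, 1, 2, 3, 5, 6}
E[ack U EF ((ack ∨ error) → (done ∨ ack))]: least fixpoint, start Z0 = Sat(EF ((ack ∨ error) → (done ∨ ack))) = {0, 1, 2, 3, 5, 6}, add states in Sat(ack) with some successor in Z. Already a fixed point.
Sat(E[ack U EF ((ack ∨ error) → (done ∨ ack))]) = {0, 1, 2, 3, 5, 6}
EG E[ack U EF ((ack ∨ error) → (done ∨ ack))]: greatest fixpoint, start Z0 = {0, 1, 2, 3, 5, 6}, keep only states in Sat with some successor in Z. Already a fixed point.
Sat(EG E[ack U EF ((ack ∨ error) → (done ∨ ack))]) = {0, 1, 2, 3, 5, 6}
4 ∉ Sat(EG E[ack U EF ((ack ∨ error) → (done ∨ ack))]) = {0, 1, 2, 3, 5, 6}, so the formula does not hold at 4.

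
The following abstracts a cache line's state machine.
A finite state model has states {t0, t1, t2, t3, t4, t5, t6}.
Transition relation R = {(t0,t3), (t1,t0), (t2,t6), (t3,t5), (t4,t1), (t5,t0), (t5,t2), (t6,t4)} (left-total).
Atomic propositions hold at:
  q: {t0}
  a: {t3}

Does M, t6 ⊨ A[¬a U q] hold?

Sat(¬a) = {t0, t1, t2, t4, t5, t6}
A[¬a U q]: least fixpoint, start Z0 = Sat(q) = {t0}, add states in Sat(¬a) with every successor in Z. Z1 = {t0, t1}; Z2 = {t0, t1, t4}; Z3 = {t0, t1, t4, t6}; Z4 = {t0, t1, t2, t4, t6}; Z5 = {t0, t1, t2, t4, t5, t6}; fixed.
Sat(A[¬a U q]) = {t0, t1, t2, t4, t5, t6}
t6 ∈ Sat(A[¬a U q]) = {t0, t1, t2, t4, t5, t6}, so the formula holds at t6.

Yes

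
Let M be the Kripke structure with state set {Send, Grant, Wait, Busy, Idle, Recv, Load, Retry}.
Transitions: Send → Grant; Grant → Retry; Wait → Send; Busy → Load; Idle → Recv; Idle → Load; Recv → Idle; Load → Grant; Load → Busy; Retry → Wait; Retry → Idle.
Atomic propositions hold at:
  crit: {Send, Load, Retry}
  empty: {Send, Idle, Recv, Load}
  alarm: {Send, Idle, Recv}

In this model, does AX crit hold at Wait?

Sat(AX crit) = {s : every successor in {Send, Load, Retry}} = {Grant, Wait, Busy}
Wait ∈ Sat(AX crit) = {Grant, Wait, Busy}, so the formula holds at Wait.

Yes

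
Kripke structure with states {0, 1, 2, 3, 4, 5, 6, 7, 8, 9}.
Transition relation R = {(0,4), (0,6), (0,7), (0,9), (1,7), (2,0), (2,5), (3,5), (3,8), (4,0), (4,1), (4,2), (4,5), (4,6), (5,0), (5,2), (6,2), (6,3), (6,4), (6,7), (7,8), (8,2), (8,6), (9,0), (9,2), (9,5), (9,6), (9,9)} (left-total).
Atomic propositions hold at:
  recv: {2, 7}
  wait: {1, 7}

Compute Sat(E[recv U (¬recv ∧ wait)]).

{1}

Sat(¬recv) = {0, 1, 3, 4, 5, 6, 8, 9}
Sat(¬recv ∧ wait) = {1}
E[recv U (¬recv ∧ wait)]: least fixpoint, start Z0 = Sat((¬recv ∧ wait)) = {1}, add states in Sat(recv) with some successor in Z. Already a fixed point.
Sat(E[recv U (¬recv ∧ wait)]) = {1}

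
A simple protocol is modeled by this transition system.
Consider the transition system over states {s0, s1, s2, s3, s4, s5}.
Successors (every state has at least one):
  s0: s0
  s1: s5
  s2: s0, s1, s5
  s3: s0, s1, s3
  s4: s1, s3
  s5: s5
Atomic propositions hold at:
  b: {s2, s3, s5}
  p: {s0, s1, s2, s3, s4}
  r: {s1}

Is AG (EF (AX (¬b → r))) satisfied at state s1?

Yes

Sat(¬b) = {s0, s1, s4}
Sat(¬b → r) = {s1, s2, s3, s5}
Sat(AX (¬b → r)) = {s : every successor in {s1, s2, s3, s5}} = {s1, s4, s5}
EF (AX (¬b → r)): least fixpoint, start Z0 = {s1, s4, s5}, add states with some successor in Z. Z1 = {s1, s2, s3, s4, s5}; fixed.
Sat(EF (AX (¬b → r))) = {s1, s2, s3, s4, s5}
AG (EF (AX (¬b → r))): greatest fixpoint, start Z0 = {s1, s2, s3, s4, s5}, keep only states in Sat with every successor in Z. Z1 = {s1, s4, s5}; Z2 = {s1, s5}; fixed.
Sat(AG (EF (AX (¬b → r)))) = {s1, s5}
s1 ∈ Sat(AG (EF (AX (¬b → r)))) = {s1, s5}, so the formula holds at s1.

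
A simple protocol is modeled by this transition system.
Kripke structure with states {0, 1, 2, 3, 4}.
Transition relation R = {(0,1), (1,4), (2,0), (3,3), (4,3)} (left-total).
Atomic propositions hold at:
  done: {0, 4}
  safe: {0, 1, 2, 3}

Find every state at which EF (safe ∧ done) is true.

{0, 2}

Sat(safe ∧ done) = {0}
EF (safe ∧ done): least fixpoint, start Z0 = {0}, add states with some successor in Z. Z1 = {0, 2}; fixed.
Sat(EF (safe ∧ done)) = {0, 2}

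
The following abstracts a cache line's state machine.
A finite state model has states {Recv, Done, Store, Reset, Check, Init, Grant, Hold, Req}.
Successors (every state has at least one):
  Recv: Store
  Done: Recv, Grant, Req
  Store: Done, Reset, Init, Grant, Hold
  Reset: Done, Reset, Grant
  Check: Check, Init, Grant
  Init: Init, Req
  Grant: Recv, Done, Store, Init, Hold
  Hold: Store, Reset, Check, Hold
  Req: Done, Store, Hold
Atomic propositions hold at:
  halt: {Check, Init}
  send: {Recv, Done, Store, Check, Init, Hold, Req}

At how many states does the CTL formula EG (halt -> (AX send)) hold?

8

Sat(AX send) = {s : every successor in {Recv, Done, Store, Check, Init, Hold, Req}} = {Recv, Init, Grant, Req}
Sat(halt -> (AX send)) = {Recv, Done, Store, Reset, Init, Grant, Hold, Req}
EG (halt -> (AX send)): greatest fixpoint, start Z0 = {Recv, Done, Store, Reset, Init, Grant, Hold, Req}, keep only states in Sat with some successor in Z. Already a fixed point.
Sat(EG (halt -> (AX send))) = {Recv, Done, Store, Reset, Init, Grant, Hold, Req}
|Sat(EG (halt -> (AX send)))| = |{Recv, Done, Store, Reset, Init, Grant, Hold, Req}| = 8.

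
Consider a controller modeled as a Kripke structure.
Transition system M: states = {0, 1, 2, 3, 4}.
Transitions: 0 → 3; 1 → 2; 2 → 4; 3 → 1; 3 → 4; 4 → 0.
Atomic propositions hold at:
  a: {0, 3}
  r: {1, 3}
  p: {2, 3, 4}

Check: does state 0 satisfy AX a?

Sat(AX a) = {s : every successor in {0, 3}} = {0, 4}
0 ∈ Sat(AX a) = {0, 4}, so the formula holds at 0.

Yes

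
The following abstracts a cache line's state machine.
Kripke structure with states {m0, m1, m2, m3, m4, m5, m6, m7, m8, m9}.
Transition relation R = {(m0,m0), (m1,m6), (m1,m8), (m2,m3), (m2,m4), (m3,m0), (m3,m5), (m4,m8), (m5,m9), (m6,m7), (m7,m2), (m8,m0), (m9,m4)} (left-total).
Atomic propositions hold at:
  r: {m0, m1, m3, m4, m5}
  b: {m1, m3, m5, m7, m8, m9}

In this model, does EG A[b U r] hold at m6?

A[b U r]: least fixpoint, start Z0 = Sat(r) = {m0, m1, m3, m4, m5}, add states in Sat(b) with every successor in Z. Z1 = {m0, m1, m3, m4, m5, m8, m9}; fixed.
Sat(A[b U r]) = {m0, m1, m3, m4, m5, m8, m9}
EG A[b U r]: greatest fixpoint, start Z0 = {m0, m1, m3, m4, m5, m8, m9}, keep only states in Sat with some successor in Z. Already a fixed point.
Sat(EG A[b U r]) = {m0, m1, m3, m4, m5, m8, m9}
m6 ∉ Sat(EG A[b U r]) = {m0, m1, m3, m4, m5, m8, m9}, so the formula does not hold at m6.

No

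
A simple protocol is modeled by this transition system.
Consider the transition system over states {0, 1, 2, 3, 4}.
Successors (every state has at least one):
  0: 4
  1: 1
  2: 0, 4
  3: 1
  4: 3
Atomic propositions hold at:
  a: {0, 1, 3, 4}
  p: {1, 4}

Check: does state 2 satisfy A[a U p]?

No

A[a U p]: least fixpoint, start Z0 = Sat(p) = {1, 4}, add states in Sat(a) with every successor in Z. Z1 = {0, 1, 3, 4}; fixed.
Sat(A[a U p]) = {0, 1, 3, 4}
2 ∉ Sat(A[a U p]) = {0, 1, 3, 4}, so the formula does not hold at 2.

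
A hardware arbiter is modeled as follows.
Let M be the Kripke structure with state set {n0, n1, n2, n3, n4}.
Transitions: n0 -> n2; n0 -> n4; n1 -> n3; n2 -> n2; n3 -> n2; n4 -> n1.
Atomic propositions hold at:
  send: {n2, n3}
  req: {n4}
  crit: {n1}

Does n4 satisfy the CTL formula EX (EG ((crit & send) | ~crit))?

Sat(crit & send) = ∅
Sat(~crit) = {n0, n2, n3, n4}
Sat((crit & send) | ~crit) = {n0, n2, n3, n4}
EG ((crit & send) | ~crit): greatest fixpoint, start Z0 = {n0, n2, n3, n4}, keep only states in Sat with some successor in Z. Z1 = {n0, n2, n3}; fixed.
Sat(EG ((crit & send) | ~crit)) = {n0, n2, n3}
Sat(EX (EG ((crit & send) | ~crit))) = {s : some successor in {n0, n2, n3}} = {n0, n1, n2, n3}
n4 ∉ Sat(EX (EG ((crit & send) | ~crit))) = {n0, n1, n2, n3}, so the formula does not hold at n4.

No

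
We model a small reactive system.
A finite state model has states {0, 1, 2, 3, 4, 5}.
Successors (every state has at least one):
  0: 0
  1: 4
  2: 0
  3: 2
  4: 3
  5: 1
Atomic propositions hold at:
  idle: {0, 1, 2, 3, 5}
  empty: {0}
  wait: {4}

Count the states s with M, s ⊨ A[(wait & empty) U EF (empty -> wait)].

Sat(wait & empty) = ∅
Sat(empty -> wait) = {1, 2, 3, 4, 5}
EF (empty -> wait): least fixpoint, start Z0 = {1, 2, 3, 4, 5}, add states with some successor in Z. Already a fixed point.
Sat(EF (empty -> wait)) = {1, 2, 3, 4, 5}
A[(wait & empty) U EF (empty -> wait)]: least fixpoint, start Z0 = Sat(EF (empty -> wait)) = {1, 2, 3, 4, 5}, add states in Sat(wait & empty) with every successor in Z. Already a fixed point.
Sat(A[(wait & empty) U EF (empty -> wait)]) = {1, 2, 3, 4, 5}
|Sat(A[(wait & empty) U EF (empty -> wait)])| = |{1, 2, 3, 4, 5}| = 5.

5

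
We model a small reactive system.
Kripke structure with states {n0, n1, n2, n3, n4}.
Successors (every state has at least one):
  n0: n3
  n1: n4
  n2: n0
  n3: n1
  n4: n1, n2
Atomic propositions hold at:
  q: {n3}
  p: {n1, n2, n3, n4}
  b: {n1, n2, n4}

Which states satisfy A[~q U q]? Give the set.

{n0, n2, n3}

Sat(~q) = {n0, n1, n2, n4}
A[~q U q]: least fixpoint, start Z0 = Sat(q) = {n3}, add states in Sat(~q) with every successor in Z. Z1 = {n0, n3}; Z2 = {n0, n2, n3}; fixed.
Sat(A[~q U q]) = {n0, n2, n3}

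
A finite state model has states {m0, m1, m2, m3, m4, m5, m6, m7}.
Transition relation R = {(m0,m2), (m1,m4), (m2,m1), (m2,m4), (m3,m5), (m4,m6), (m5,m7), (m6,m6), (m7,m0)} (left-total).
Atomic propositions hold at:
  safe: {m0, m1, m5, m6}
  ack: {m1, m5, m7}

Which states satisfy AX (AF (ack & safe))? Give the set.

{m3}

Sat(ack & safe) = {m1, m5}
AF (ack & safe): least fixpoint, start Z0 = {m1, m5}, add states with every successor in Z. Z1 = {m1, m3, m5}; fixed.
Sat(AF (ack & safe)) = {m1, m3, m5}
Sat(AX (AF (ack & safe))) = {s : every successor in {m1, m3, m5}} = {m3}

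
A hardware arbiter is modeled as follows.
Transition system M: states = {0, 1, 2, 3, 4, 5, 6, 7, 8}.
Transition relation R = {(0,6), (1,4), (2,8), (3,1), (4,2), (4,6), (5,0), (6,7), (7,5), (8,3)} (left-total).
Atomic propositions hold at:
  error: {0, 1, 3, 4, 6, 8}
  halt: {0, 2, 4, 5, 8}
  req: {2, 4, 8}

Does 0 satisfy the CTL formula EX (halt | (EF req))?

EF req: least fixpoint, start Z0 = {2, 4, 8}, add states with some successor in Z. Z1 = {1, 2, 4, 8}; Z2 = {1, 2, 3, 4, 8}; fixed.
Sat(EF req) = {1, 2, 3, 4, 8}
Sat(halt | (EF req)) = {0, 1, 2, 3, 4, 5, 8}
Sat(EX (halt | (EF req))) = {s : some successor in {0, 1, 2, 3, 4, 5, 8}} = {1, 2, 3, 4, 5, 7, 8}
0 ∉ Sat(EX (halt | (EF req))) = {1, 2, 3, 4, 5, 7, 8}, so the formula does not hold at 0.

No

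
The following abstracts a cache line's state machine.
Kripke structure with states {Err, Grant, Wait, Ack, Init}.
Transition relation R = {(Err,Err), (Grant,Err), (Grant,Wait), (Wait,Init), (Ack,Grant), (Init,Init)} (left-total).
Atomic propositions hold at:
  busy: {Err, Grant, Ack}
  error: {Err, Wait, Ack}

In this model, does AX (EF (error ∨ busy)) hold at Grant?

Sat(error ∨ busy) = {Err, Grant, Wait, Ack}
EF (error ∨ busy): least fixpoint, start Z0 = {Err, Grant, Wait, Ack}, add states with some successor in Z. Already a fixed point.
Sat(EF (error ∨ busy)) = {Err, Grant, Wait, Ack}
Sat(AX (EF (error ∨ busy))) = {s : every successor in {Err, Grant, Wait, Ack}} = {Err, Grant, Ack}
Grant ∈ Sat(AX (EF (error ∨ busy))) = {Err, Grant, Ack}, so the formula holds at Grant.

Yes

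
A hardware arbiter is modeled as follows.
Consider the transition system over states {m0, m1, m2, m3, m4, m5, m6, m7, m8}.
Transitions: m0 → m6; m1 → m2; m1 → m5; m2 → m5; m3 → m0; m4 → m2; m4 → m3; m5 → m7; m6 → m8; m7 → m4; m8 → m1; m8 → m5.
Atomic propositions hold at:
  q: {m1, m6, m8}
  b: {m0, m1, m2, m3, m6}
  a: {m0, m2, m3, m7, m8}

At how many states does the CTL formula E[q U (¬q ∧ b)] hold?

6

Sat(¬q) = {m0, m2, m3, m4, m5, m7}
Sat(¬q ∧ b) = {m0, m2, m3}
E[q U (¬q ∧ b)]: least fixpoint, start Z0 = Sat((¬q ∧ b)) = {m0, m2, m3}, add states in Sat(q) with some successor in Z. Z1 = {m0, m1, m2, m3}; Z2 = {m0, m1, m2, m3, m8}; Z3 = {m0, m1, m2, m3, m6, m8}; fixed.
Sat(E[q U (¬q ∧ b)]) = {m0, m1, m2, m3, m6, m8}
|Sat(E[q U (¬q ∧ b)])| = |{m0, m1, m2, m3, m6, m8}| = 6.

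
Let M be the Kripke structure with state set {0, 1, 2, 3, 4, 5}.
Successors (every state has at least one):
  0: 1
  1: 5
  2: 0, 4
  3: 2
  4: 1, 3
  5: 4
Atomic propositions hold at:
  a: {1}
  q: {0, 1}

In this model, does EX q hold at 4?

Sat(EX q) = {s : some successor in {0, 1}} = {0, 2, 4}
4 ∈ Sat(EX q) = {0, 2, 4}, so the formula holds at 4.

Yes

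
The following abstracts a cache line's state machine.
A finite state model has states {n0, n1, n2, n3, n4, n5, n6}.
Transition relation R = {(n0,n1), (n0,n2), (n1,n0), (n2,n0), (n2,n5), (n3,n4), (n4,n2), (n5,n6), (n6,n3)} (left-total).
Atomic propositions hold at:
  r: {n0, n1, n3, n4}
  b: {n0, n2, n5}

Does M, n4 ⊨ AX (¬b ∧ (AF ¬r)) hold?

Sat(¬b) = {n1, n3, n4, n6}
Sat(¬r) = {n2, n5, n6}
AF ¬r: least fixpoint, start Z0 = {n2, n5, n6}, add states with every successor in Z. Z1 = {n2, n4, n5, n6}; Z2 = {n2, n3, n4, n5, n6}; fixed.
Sat(AF ¬r) = {n2, n3, n4, n5, n6}
Sat(¬b ∧ (AF ¬r)) = {n3, n4, n6}
Sat(AX (¬b ∧ (AF ¬r))) = {s : every successor in {n3, n4, n6}} = {n3, n5, n6}
n4 ∉ Sat(AX (¬b ∧ (AF ¬r))) = {n3, n5, n6}, so the formula does not hold at n4.

No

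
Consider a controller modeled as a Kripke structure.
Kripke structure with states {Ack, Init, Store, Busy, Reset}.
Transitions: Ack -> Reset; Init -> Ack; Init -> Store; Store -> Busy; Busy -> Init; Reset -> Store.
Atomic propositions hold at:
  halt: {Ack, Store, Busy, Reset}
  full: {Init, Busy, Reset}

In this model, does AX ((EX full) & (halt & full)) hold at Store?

Sat(EX full) = {s : some successor in {Init, Busy, Reset}} = {Ack, Store, Busy}
Sat(halt & full) = {Busy, Reset}
Sat((EX full) & (halt & full)) = {Busy}
Sat(AX ((EX full) & (halt & full))) = {s : every successor in {Busy}} = {Store}
Store ∈ Sat(AX ((EX full) & (halt & full))) = {Store}, so the formula holds at Store.

Yes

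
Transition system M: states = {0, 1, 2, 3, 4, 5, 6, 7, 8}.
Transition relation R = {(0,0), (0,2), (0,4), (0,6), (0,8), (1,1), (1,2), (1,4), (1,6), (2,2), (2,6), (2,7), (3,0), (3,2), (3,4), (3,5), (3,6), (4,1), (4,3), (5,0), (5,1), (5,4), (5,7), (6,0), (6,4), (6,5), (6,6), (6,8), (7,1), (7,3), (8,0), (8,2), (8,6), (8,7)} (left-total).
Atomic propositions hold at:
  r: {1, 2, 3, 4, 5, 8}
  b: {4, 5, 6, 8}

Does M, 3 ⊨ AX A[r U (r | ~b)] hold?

No

Sat(~b) = {0, 1, 2, 3, 7}
Sat(r | ~b) = {0, 1, 2, 3, 4, 5, 7, 8}
A[r U (r | ~b)]: least fixpoint, start Z0 = Sat((r | ~b)) = {0, 1, 2, 3, 4, 5, 7, 8}, add states in Sat(r) with every successor in Z. Already a fixed point.
Sat(A[r U (r | ~b)]) = {0, 1, 2, 3, 4, 5, 7, 8}
Sat(AX A[r U (r | ~b)]) = {s : every successor in {0, 1, 2, 3, 4, 5, 7, 8}} = {4, 5, 7}
3 ∉ Sat(AX A[r U (r | ~b)]) = {4, 5, 7}, so the formula does not hold at 3.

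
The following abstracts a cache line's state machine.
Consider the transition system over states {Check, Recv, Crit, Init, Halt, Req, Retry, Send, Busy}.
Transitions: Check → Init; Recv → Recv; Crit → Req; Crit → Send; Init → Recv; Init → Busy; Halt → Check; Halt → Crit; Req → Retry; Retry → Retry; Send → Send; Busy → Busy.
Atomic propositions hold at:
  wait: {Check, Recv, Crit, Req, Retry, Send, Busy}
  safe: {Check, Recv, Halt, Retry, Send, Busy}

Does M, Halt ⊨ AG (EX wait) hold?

Sat(EX wait) = {s : some successor in {Check, Recv, Crit, Req, Retry, Send, Busy}} = {Recv, Crit, Init, Halt, Req, Retry, Send, Busy}
AG (EX wait): greatest fixpoint, start Z0 = {Recv, Crit, Init, Halt, Req, Retry, Send, Busy}, keep only states in Sat with every successor in Z. Z1 = {Recv, Crit, Init, Req, Retry, Send, Busy}; fixed.
Sat(AG (EX wait)) = {Recv, Crit, Init, Req, Retry, Send, Busy}
Halt ∉ Sat(AG (EX wait)) = {Recv, Crit, Init, Req, Retry, Send, Busy}, so the formula does not hold at Halt.

No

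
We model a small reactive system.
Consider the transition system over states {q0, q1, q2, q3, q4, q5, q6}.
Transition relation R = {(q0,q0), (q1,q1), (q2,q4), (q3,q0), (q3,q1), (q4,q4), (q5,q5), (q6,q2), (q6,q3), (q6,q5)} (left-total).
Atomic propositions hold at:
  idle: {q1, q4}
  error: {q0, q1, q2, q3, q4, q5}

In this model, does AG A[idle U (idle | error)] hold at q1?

Yes

Sat(idle | error) = {q0, q1, q2, q3, q4, q5}
A[idle U (idle | error)]: least fixpoint, start Z0 = Sat((idle | error)) = {q0, q1, q2, q3, q4, q5}, add states in Sat(idle) with every successor in Z. Already a fixed point.
Sat(A[idle U (idle | error)]) = {q0, q1, q2, q3, q4, q5}
AG A[idle U (idle | error)]: greatest fixpoint, start Z0 = {q0, q1, q2, q3, q4, q5}, keep only states in Sat with every successor in Z. Already a fixed point.
Sat(AG A[idle U (idle | error)]) = {q0, q1, q2, q3, q4, q5}
q1 ∈ Sat(AG A[idle U (idle | error)]) = {q0, q1, q2, q3, q4, q5}, so the formula holds at q1.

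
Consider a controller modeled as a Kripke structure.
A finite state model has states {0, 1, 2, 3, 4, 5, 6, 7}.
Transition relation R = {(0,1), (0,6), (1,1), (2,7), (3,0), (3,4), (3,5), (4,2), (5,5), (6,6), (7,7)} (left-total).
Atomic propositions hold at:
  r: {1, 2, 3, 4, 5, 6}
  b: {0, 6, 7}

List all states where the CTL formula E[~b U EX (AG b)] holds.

{0, 2, 3, 4, 6, 7}

Sat(~b) = {1, 2, 3, 4, 5}
AG b: greatest fixpoint, start Z0 = {0, 6, 7}, keep only states in Sat with every successor in Z. Z1 = {6, 7}; fixed.
Sat(AG b) = {6, 7}
Sat(EX (AG b)) = {s : some successor in {6, 7}} = {0, 2, 6, 7}
E[~b U EX (AG b)]: least fixpoint, start Z0 = Sat(EX (AG b)) = {0, 2, 6, 7}, add states in Sat(~b) with some successor in Z. Z1 = {0, 2, 3, 4, 6, 7}; fixed.
Sat(E[~b U EX (AG b)]) = {0, 2, 3, 4, 6, 7}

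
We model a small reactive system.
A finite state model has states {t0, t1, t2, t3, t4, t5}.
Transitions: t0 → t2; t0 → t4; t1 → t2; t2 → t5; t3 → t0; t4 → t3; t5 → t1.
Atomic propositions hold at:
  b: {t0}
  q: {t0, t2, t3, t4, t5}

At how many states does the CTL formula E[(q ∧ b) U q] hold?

Sat(q ∧ b) = {t0}
E[(q ∧ b) U q]: least fixpoint, start Z0 = Sat(q) = {t0, t2, t3, t4, t5}, add states in Sat(q ∧ b) with some successor in Z. Already a fixed point.
Sat(E[(q ∧ b) U q]) = {t0, t2, t3, t4, t5}
|Sat(E[(q ∧ b) U q])| = |{t0, t2, t3, t4, t5}| = 5.

5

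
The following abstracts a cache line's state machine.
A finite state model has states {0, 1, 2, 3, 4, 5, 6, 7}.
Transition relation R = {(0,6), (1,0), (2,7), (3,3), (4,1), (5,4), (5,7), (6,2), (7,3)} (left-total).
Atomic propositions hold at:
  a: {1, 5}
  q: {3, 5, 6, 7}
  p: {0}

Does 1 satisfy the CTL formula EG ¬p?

Sat(¬p) = {1, 2, 3, 4, 5, 6, 7}
EG ¬p: greatest fixpoint, start Z0 = {1, 2, 3, 4, 5, 6, 7}, keep only states in Sat with some successor in Z. Z1 = {2, 3, 4, 5, 6, 7}; Z2 = {2, 3, 5, 6, 7}; fixed.
Sat(EG ¬p) = {2, 3, 5, 6, 7}
1 ∉ Sat(EG ¬p) = {2, 3, 5, 6, 7}, so the formula does not hold at 1.

No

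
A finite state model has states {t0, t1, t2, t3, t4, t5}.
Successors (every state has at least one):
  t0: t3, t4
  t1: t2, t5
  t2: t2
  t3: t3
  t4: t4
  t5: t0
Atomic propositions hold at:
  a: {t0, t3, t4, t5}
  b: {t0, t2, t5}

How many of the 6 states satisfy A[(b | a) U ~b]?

Sat(b | a) = {t0, t2, t3, t4, t5}
Sat(~b) = {t1, t3, t4}
A[(b | a) U ~b]: least fixpoint, start Z0 = Sat(~b) = {t1, t3, t4}, add states in Sat(b | a) with every successor in Z. Z1 = {t0, t1, t3, t4}; Z2 = {t0, t1, t3, t4, t5}; fixed.
Sat(A[(b | a) U ~b]) = {t0, t1, t3, t4, t5}
|Sat(A[(b | a) U ~b])| = |{t0, t1, t3, t4, t5}| = 5.

5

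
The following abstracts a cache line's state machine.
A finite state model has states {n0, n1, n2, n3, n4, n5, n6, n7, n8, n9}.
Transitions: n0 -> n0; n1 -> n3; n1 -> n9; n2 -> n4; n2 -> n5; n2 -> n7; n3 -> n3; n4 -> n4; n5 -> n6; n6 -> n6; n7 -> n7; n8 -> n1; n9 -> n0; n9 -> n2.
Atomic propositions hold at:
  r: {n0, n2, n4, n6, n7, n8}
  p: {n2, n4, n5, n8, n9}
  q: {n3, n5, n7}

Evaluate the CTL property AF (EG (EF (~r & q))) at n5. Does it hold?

Sat(~r) = {n1, n3, n5, n9}
Sat(~r & q) = {n3, n5}
EF (~r & q): least fixpoint, start Z0 = {n3, n5}, add states with some successor in Z. Z1 = {n1, n2, n3, n5}; Z2 = {n1, n2, n3, n5, n8, n9}; fixed.
Sat(EF (~r & q)) = {n1, n2, n3, n5, n8, n9}
EG (EF (~r & q)): greatest fixpoint, start Z0 = {n1, n2, n3, n5, n8, n9}, keep only states in Sat with some successor in Z. Z1 = {n1, n2, n3, n8, n9}; Z2 = {n1, n3, n8, n9}; Z3 = {n1, n3, n8}; fixed.
Sat(EG (EF (~r & q))) = {n1, n3, n8}
AF (EG (EF (~r & q))): least fixpoint, start Z0 = {n1, n3, n8}, add states with every successor in Z. Already a fixed point.
Sat(AF (EG (EF (~r & q)))) = {n1, n3, n8}
n5 ∉ Sat(AF (EG (EF (~r & q)))) = {n1, n3, n8}, so the formula does not hold at n5.

No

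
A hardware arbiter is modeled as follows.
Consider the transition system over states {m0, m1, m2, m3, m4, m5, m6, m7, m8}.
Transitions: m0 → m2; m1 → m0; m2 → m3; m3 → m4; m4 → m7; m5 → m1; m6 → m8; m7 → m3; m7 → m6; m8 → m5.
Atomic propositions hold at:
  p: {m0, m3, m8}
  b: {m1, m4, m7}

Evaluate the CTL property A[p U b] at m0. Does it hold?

A[p U b]: least fixpoint, start Z0 = Sat(b) = {m1, m4, m7}, add states in Sat(p) with every successor in Z. Z1 = {m1, m3, m4, m7}; fixed.
Sat(A[p U b]) = {m1, m3, m4, m7}
m0 ∉ Sat(A[p U b]) = {m1, m3, m4, m7}, so the formula does not hold at m0.

No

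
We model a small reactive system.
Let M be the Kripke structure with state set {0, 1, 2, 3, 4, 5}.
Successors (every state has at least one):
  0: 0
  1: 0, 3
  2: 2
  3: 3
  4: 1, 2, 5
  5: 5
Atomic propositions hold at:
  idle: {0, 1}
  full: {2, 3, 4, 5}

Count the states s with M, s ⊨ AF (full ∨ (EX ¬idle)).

5

Sat(¬idle) = {2, 3, 4, 5}
Sat(EX ¬idle) = {s : some successor in {2, 3, 4, 5}} = {1, 2, 3, 4, 5}
Sat(full ∨ (EX ¬idle)) = {1, 2, 3, 4, 5}
AF (full ∨ (EX ¬idle)): least fixpoint, start Z0 = {1, 2, 3, 4, 5}, add states with every successor in Z. Already a fixed point.
Sat(AF (full ∨ (EX ¬idle))) = {1, 2, 3, 4, 5}
|Sat(AF (full ∨ (EX ¬idle)))| = |{1, 2, 3, 4, 5}| = 5.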